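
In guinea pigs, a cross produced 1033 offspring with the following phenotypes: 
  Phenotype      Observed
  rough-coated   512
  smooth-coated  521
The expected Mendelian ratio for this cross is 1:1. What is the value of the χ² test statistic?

0.078

Total ratio parts = 2. Expected numbers out of 1033:
  rough-coated: 1033 × 1/2 = 516.5
  smooth-coated: 1033 × 1/2 = 516.5
χ² = Σ (O − E)² / E
  rough-coated: (512 − 516.5)² / 516.5 = 0.0392
  smooth-coated: (521 − 516.5)² / 516.5 = 0.0392
χ² = 0.0392 + 0.0392 = 0.0784 ≈ 0.078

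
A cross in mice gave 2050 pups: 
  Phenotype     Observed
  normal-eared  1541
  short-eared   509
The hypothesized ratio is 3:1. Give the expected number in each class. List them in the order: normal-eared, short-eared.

Expected counts for N = 2050 under a 3:1 ratio (total parts = 4):
  normal-eared: 2050 × 3/4 = 1537.5
  short-eared: 2050 × 1/4 = 512.5

1537.5, 512.5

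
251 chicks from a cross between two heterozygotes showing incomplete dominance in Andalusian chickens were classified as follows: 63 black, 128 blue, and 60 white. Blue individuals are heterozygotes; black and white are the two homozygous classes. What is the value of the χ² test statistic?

With incomplete dominance, a heterozygote × heterozygote cross gives a 1:2:1 phenotypic ratio.
The 1:2:1 ratio has 4 parts, so with N = 251 the expected counts are:
  black: 251 × 1/4 = 62.75
  blue: 251 × 2/4 = 125.5
  white: 251 × 1/4 = 62.75
χ² = Σ (O − E)² / E
  black: (63 − 62.75)² / 62.75 = 0.0010
  blue: (128 − 125.5)² / 125.5 = 0.0498
  white: (60 − 62.75)² / 62.75 = 0.1205
χ² = 0.0010 + 0.0498 + 0.1205 = 0.1713 ≈ 0.171

0.171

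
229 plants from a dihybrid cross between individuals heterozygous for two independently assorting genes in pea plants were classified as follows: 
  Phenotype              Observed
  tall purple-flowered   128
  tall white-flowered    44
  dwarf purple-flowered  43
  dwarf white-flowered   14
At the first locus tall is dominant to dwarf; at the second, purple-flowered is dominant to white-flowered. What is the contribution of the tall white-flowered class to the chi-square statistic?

0.026

A dihybrid F₂ with independent assortment and complete dominance at both loci gives a 9:3:3:1 phenotypic ratio.
The 9:3:3:1 ratio has 16 parts, so with N = 229 the expected counts are:
  tall purple-flowered: 229 × 9/16 = 128.8125
  tall white-flowered: 229 × 3/16 = 42.9375
  dwarf purple-flowered: 229 × 3/16 = 42.9375
  dwarf white-flowered: 229 × 1/16 = 14.3125
Contribution of tall white-flowered: (44 − 42.9375)² / 42.9375 = 0.0263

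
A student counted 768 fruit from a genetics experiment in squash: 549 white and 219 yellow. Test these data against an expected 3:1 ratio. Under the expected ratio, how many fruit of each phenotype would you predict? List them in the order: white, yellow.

576, 192

The 3:1 ratio has 4 parts, so with N = 768 the expected counts are:
  white: 768 × 3/4 = 576
  yellow: 768 × 1/4 = 192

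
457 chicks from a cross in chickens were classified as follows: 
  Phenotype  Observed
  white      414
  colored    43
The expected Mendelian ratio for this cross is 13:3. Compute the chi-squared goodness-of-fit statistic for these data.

26.173

Under the 13:3 hypothesis (Σ ratio = 16, N = 457):
  white: 457 × 13/16 = 371.3125
  colored: 457 × 3/16 = 85.6875
χ² = Σ (O − E)² / E
  white: (414 − 371.3125)² / 371.3125 = 4.9075
  colored: (43 − 85.6875)² / 85.6875 = 21.2659
χ² = 4.9075 + 21.2659 = 26.1734 ≈ 26.173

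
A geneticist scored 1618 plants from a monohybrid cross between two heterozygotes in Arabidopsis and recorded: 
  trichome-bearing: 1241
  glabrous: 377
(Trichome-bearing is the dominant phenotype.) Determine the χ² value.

2.493

For a monohybrid cross between heterozygotes with complete dominance, the expected phenotypic ratio is 3:1.
Total ratio parts = 4. Expected numbers out of 1618:
  trichome-bearing: 1618 × 3/4 = 1213.5
  glabrous: 1618 × 1/4 = 404.5
χ² = Σ (O − E)² / E
  trichome-bearing: (1241 − 1213.5)² / 1213.5 = 0.6232
  glabrous: (377 − 404.5)² / 404.5 = 1.8696
χ² = 0.6232 + 1.8696 = 2.4928 ≈ 2.493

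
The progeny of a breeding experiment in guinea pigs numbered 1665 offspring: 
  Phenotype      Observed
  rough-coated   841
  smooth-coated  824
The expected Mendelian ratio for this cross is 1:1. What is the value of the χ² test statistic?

Total ratio parts = 2. Expected numbers out of 1665:
  rough-coated: 1665 × 1/2 = 832.5
  smooth-coated: 1665 × 1/2 = 832.5
χ² = Σ (O − E)² / E
  rough-coated: (841 − 832.5)² / 832.5 = 0.0868
  smooth-coated: (824 − 832.5)² / 832.5 = 0.0868
χ² = 0.0868 + 0.0868 = 0.1736 ≈ 0.174

0.174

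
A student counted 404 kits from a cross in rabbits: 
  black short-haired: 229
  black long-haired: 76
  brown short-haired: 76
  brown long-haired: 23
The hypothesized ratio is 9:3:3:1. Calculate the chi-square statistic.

Under the 9:3:3:1 hypothesis (Σ ratio = 16, N = 404):
  black short-haired: 404 × 9/16 = 227.25
  black long-haired: 404 × 3/16 = 75.75
  brown short-haired: 404 × 3/16 = 75.75
  brown long-haired: 404 × 1/16 = 25.25
χ² = Σ (O − E)² / E
  black short-haired: (229 − 227.25)² / 227.25 = 0.0135
  black long-haired: (76 − 75.75)² / 75.75 = 0.0008
  brown short-haired: (76 − 75.75)² / 75.75 = 0.0008
  brown long-haired: (23 − 25.25)² / 25.25 = 0.2005
χ² = 0.0135 + 0.0008 + 0.0008 + 0.2005 = 0.2156 ≈ 0.216

0.216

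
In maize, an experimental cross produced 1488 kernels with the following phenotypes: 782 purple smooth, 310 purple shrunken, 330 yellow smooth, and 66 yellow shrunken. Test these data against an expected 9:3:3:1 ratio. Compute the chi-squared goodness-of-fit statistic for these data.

24.220

The 9:3:3:1 ratio has 16 parts, so with N = 1488 the expected counts are:
  purple smooth: 1488 × 9/16 = 837
  purple shrunken: 1488 × 3/16 = 279
  yellow smooth: 1488 × 3/16 = 279
  yellow shrunken: 1488 × 1/16 = 93
χ² = Σ (O − E)² / E
  purple smooth: (782 − 837)² / 837 = 3.6141
  purple shrunken: (310 − 279)² / 279 = 3.4444
  yellow smooth: (330 − 279)² / 279 = 9.3226
  yellow shrunken: (66 − 93)² / 93 = 7.8387
χ² = 3.6141 + 3.4444 + 9.3226 + 7.8387 = 24.2198 ≈ 24.220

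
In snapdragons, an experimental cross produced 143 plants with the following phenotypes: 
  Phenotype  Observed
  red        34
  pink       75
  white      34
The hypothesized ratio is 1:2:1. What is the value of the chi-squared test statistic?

0.343

The 1:2:1 ratio has 4 parts, so with N = 143 the expected counts are:
  red: 143 × 1/4 = 35.75
  pink: 143 × 2/4 = 71.5
  white: 143 × 1/4 = 35.75
χ² = Σ (O − E)² / E
  red: (34 − 35.75)² / 35.75 = 0.0857
  pink: (75 − 71.5)² / 71.5 = 0.1713
  white: (34 − 35.75)² / 35.75 = 0.0857
χ² = 0.0857 + 0.1713 + 0.0857 = 0.3427 ≈ 0.343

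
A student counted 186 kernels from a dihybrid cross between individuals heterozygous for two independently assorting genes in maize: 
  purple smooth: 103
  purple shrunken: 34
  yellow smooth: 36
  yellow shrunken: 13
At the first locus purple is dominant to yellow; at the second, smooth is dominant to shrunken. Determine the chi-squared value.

0.246

A dihybrid F₂ with independent assortment and complete dominance at both loci gives a 9:3:3:1 phenotypic ratio.
Expected counts for N = 186 under a 9:3:3:1 ratio (total parts = 16):
  purple smooth: 186 × 9/16 = 104.625
  purple shrunken: 186 × 3/16 = 34.875
  yellow smooth: 186 × 3/16 = 34.875
  yellow shrunken: 186 × 1/16 = 11.625
χ² = Σ (O − E)² / E
  purple smooth: (103 − 104.625)² / 104.625 = 0.0252
  purple shrunken: (34 − 34.875)² / 34.875 = 0.0220
  yellow smooth: (36 − 34.875)² / 34.875 = 0.0363
  yellow shrunken: (13 − 11.625)² / 11.625 = 0.1626
χ² = 0.0252 + 0.0220 + 0.0363 + 0.1626 = 0.2461 ≈ 0.246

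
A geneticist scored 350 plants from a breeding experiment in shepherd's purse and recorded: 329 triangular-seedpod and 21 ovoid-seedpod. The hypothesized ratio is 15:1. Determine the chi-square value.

0.037

Total ratio parts = 16. Expected numbers out of 350:
  triangular-seedpod: 350 × 15/16 = 328.125
  ovoid-seedpod: 350 × 1/16 = 21.875
χ² = Σ (O − E)² / E
  triangular-seedpod: (329 − 328.125)² / 328.125 = 0.0023
  ovoid-seedpod: (21 − 21.875)² / 21.875 = 0.0350
χ² = 0.0023 + 0.0350 = 0.0373 ≈ 0.037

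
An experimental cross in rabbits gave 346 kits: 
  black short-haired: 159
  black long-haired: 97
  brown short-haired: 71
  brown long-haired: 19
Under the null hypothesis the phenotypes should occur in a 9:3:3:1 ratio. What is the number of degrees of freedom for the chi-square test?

A goodness-of-fit test with 4 phenotype classes has df = 4 − 1 = 3.

3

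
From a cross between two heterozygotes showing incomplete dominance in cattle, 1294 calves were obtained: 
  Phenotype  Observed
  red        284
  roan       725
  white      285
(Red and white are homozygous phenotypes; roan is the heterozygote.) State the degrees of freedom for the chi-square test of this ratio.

With incomplete dominance, a heterozygote × heterozygote cross gives a 1:2:1 phenotypic ratio.
A goodness-of-fit test with 3 phenotype classes has df = 3 − 1 = 2.

2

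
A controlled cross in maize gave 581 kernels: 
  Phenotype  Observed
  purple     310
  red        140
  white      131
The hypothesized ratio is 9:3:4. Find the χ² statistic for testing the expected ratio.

11.120

Expected counts for N = 581 under a 9:3:4 ratio (total parts = 16):
  purple: 581 × 9/16 = 326.8125
  red: 581 × 3/16 = 108.9375
  white: 581 × 4/16 = 145.25
χ² = Σ (O − E)² / E
  purple: (310 − 326.8125)² / 326.8125 = 0.8649
  red: (140 − 108.9375)² / 108.9375 = 8.8572
  white: (131 − 145.25)² / 145.25 = 1.3980
χ² = 0.8649 + 8.8572 + 1.3980 = 11.1201 ≈ 11.120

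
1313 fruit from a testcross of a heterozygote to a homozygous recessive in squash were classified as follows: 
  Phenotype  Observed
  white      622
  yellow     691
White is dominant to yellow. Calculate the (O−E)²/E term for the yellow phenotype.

1.813

A testcross of a heterozygote (Aa × aa) gives a 1:1 phenotypic ratio.
Under the 1:1 hypothesis (Σ ratio = 2, N = 1313):
  white: 1313 × 1/2 = 656.5
  yellow: 1313 × 1/2 = 656.5
Contribution of yellow: (691 − 656.5)² / 656.5 = 1.8130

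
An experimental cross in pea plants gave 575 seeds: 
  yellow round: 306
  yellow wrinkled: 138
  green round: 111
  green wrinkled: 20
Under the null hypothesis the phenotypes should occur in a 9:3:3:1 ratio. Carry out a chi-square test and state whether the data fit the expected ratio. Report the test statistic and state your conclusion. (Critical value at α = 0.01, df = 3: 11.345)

16.555; not consistent

Expected counts for N = 575 under a 9:3:3:1 ratio (total parts = 16):
  yellow round: 575 × 9/16 = 323.4375
  yellow wrinkled: 575 × 3/16 = 107.8125
  green round: 575 × 3/16 = 107.8125
  green wrinkled: 575 × 1/16 = 35.9375
χ² = Σ (O − E)² / E
  yellow round: (306 − 323.4375)² / 323.4375 = 0.9401
  yellow wrinkled: (138 − 107.8125)² / 107.8125 = 8.4525
  green round: (111 − 107.8125)² / 107.8125 = 0.0942
  green wrinkled: (20 − 35.9375)² / 35.9375 = 7.0679
χ² = 0.9401 + 8.4525 + 0.0942 + 7.0679 = 16.5547 ≈ 16.555
Degrees of freedom = 4 − 1 = 3; critical value at α = 0.01 is 11.345.
Since 16.555 > 11.345, we reject the null hypothesis — the data do not fit the 9:3:3:1 ratio.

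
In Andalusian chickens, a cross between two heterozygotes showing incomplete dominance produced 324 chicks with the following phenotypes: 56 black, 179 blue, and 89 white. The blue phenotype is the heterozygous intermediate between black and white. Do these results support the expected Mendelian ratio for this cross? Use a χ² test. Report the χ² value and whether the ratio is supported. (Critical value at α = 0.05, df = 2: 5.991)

10.290; not consistent

With incomplete dominance, a heterozygote × heterozygote cross gives a 1:2:1 phenotypic ratio.
Total ratio parts = 4. Expected numbers out of 324:
  black: 324 × 1/4 = 81
  blue: 324 × 2/4 = 162
  white: 324 × 1/4 = 81
χ² = Σ (O − E)² / E
  black: (56 − 81)² / 81 = 7.7160
  blue: (179 − 162)² / 162 = 1.7840
  white: (89 − 81)² / 81 = 0.7901
χ² = 7.7160 + 1.7840 + 0.7901 = 10.2901 ≈ 10.290
Degrees of freedom = 3 − 1 = 2; critical value at α = 0.05 is 5.991.
Since 10.290 > 5.991, we reject the null hypothesis — the data do not fit the 1:2:1 ratio.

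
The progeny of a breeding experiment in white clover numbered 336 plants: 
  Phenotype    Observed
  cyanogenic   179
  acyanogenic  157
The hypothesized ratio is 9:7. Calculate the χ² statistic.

1.209

Expected counts for N = 336 under a 9:7 ratio (total parts = 16):
  cyanogenic: 336 × 9/16 = 189
  acyanogenic: 336 × 7/16 = 147
χ² = Σ (O − E)² / E
  cyanogenic: (179 − 189)² / 189 = 0.5291
  acyanogenic: (157 − 147)² / 147 = 0.6803
χ² = 0.5291 + 0.6803 = 1.2094 ≈ 1.209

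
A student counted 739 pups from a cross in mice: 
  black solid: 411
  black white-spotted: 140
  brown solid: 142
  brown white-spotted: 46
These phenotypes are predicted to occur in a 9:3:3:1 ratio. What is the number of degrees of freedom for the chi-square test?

A goodness-of-fit test with 4 phenotype classes has df = 4 − 1 = 3.

3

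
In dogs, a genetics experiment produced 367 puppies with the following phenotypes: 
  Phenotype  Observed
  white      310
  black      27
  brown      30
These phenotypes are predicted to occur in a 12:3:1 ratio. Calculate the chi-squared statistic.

31.968

The 12:3:1 ratio has 16 parts, so with N = 367 the expected counts are:
  white: 367 × 12/16 = 275.25
  black: 367 × 3/16 = 68.8125
  brown: 367 × 1/16 = 22.9375
χ² = Σ (O − E)² / E
  white: (310 − 275.25)² / 275.25 = 4.3871
  black: (27 − 68.8125)² / 68.8125 = 25.4065
  brown: (30 − 22.9375)² / 22.9375 = 2.1746
χ² = 4.3871 + 25.4065 + 2.1746 = 31.9682 ≈ 31.968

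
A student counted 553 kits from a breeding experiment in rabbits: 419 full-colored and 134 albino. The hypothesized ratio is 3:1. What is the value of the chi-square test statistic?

Expected counts for N = 553 under a 3:1 ratio (total parts = 4):
  full-colored: 553 × 3/4 = 414.75
  albino: 553 × 1/4 = 138.25
χ² = Σ (O − E)² / E
  full-colored: (419 − 414.75)² / 414.75 = 0.0436
  albino: (134 − 138.25)² / 138.25 = 0.1307
χ² = 0.0436 + 0.1307 = 0.1743 ≈ 0.174

0.174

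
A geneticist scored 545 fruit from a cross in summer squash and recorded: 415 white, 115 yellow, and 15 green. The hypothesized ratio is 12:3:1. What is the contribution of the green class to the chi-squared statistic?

10.668

Total ratio parts = 16. Expected numbers out of 545:
  white: 545 × 12/16 = 408.75
  yellow: 545 × 3/16 = 102.1875
  green: 545 × 1/16 = 34.0625
Contribution of green: (15 − 34.0625)² / 34.0625 = 10.6680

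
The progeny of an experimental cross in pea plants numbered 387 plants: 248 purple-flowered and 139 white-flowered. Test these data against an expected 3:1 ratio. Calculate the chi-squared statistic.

24.600

Expected counts for N = 387 under a 3:1 ratio (total parts = 4):
  purple-flowered: 387 × 3/4 = 290.25
  white-flowered: 387 × 1/4 = 96.75
χ² = Σ (O − E)² / E
  purple-flowered: (248 − 290.25)² / 290.25 = 6.1501
  white-flowered: (139 − 96.75)² / 96.75 = 18.4503
χ² = 6.1501 + 18.4503 = 24.6004 ≈ 24.600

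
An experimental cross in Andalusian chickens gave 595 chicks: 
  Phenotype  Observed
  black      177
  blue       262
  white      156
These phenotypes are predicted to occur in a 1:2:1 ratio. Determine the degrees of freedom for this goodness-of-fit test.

2

A goodness-of-fit test with 3 phenotype classes has df = 3 − 1 = 2.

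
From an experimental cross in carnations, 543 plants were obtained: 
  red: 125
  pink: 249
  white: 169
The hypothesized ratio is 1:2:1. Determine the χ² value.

The 1:2:1 ratio has 4 parts, so with N = 543 the expected counts are:
  red: 543 × 1/4 = 135.75
  pink: 543 × 2/4 = 271.5
  white: 543 × 1/4 = 135.75
χ² = Σ (O − E)² / E
  red: (125 − 135.75)² / 135.75 = 0.8513
  pink: (249 − 271.5)² / 271.5 = 1.8646
  white: (169 − 135.75)² / 135.75 = 8.1441
χ² = 0.8513 + 1.8646 + 8.1441 = 10.860

10.860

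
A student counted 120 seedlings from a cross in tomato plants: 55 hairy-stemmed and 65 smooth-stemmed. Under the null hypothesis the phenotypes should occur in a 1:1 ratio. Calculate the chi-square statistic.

Under the 1:1 hypothesis (Σ ratio = 2, N = 120):
  hairy-stemmed: 120 × 1/2 = 60
  smooth-stemmed: 120 × 1/2 = 60
χ² = Σ (O − E)² / E
  hairy-stemmed: (55 − 60)² / 60 = 0.4167
  smooth-stemmed: (65 − 60)² / 60 = 0.4167
χ² = 0.4167 + 0.4167 = 0.8334 ≈ 0.833

0.833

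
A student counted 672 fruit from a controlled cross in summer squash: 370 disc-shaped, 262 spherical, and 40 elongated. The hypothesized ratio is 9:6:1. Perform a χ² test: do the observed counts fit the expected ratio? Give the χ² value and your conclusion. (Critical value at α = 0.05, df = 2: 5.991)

0.661; consistent

The 9:6:1 ratio has 16 parts, so with N = 672 the expected counts are:
  disc-shaped: 672 × 9/16 = 378
  spherical: 672 × 6/16 = 252
  elongated: 672 × 1/16 = 42
χ² = Σ (O − E)² / E
  disc-shaped: (370 − 378)² / 378 = 0.1693
  spherical: (262 − 252)² / 252 = 0.3968
  elongated: (40 − 42)² / 42 = 0.0952
χ² = 0.1693 + 0.3968 + 0.0952 = 0.6613 ≈ 0.661
Degrees of freedom = 3 − 1 = 2; critical value at α = 0.05 is 5.991.
Since 0.661 < 5.991, we fail to reject the null hypothesis — the data are consistent with the 9:6:1 ratio.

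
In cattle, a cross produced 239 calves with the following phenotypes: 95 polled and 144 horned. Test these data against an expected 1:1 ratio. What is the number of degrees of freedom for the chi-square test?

A goodness-of-fit test with 2 phenotype classes has df = 2 − 1 = 1.

1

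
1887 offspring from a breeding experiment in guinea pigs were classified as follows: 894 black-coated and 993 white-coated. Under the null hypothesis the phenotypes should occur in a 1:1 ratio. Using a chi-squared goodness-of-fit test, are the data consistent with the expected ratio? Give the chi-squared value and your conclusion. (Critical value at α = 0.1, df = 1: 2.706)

The 1:1 ratio has 2 parts, so with N = 1887 the expected counts are:
  black-coated: 1887 × 1/2 = 943.5
  white-coated: 1887 × 1/2 = 943.5
χ² = Σ (O − E)² / E
  black-coated: (894 − 943.5)² / 943.5 = 2.5970
  white-coated: (993 − 943.5)² / 943.5 = 2.5970
χ² = 2.5970 + 2.5970 = 5.194
Degrees of freedom = 2 − 1 = 1; critical value at α = 0.1 is 2.706.
Since 5.194 > 2.706, we reject the null hypothesis — the data do not fit the 1:1 ratio.

5.194; not consistent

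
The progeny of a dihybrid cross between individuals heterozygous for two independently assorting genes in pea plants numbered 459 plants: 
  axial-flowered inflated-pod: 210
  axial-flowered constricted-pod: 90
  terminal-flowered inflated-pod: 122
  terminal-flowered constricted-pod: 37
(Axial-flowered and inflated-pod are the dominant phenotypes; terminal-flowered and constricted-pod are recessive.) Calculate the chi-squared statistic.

A dihybrid F₂ with independent assortment and complete dominance at both loci gives a 9:3:3:1 phenotypic ratio.
Under the 9:3:3:1 hypothesis (Σ ratio = 16, N = 459):
  axial-flowered inflated-pod: 459 × 9/16 = 258.1875
  axial-flowered constricted-pod: 459 × 3/16 = 86.0625
  terminal-flowered inflated-pod: 459 × 3/16 = 86.0625
  terminal-flowered constricted-pod: 459 × 1/16 = 28.6875
χ² = Σ (O − E)² / E
  axial-flowered inflated-pod: (210 − 258.1875)² / 258.1875 = 8.9936
  axial-flowered constricted-pod: (90 − 86.0625)² / 86.0625 = 0.1801
  terminal-flowered inflated-pod: (122 − 86.0625)² / 86.0625 = 15.0066
  terminal-flowered constricted-pod: (37 − 28.6875)² / 28.6875 = 2.4086
χ² = 8.9936 + 0.1801 + 15.0066 + 2.4086 = 26.5889 ≈ 26.589

26.589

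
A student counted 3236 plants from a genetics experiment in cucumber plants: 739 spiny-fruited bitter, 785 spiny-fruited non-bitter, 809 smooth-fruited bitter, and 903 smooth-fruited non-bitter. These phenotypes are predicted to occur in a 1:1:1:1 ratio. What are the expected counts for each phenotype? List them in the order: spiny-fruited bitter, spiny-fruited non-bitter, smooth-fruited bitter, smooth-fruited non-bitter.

Under the 1:1:1:1 hypothesis (Σ ratio = 4, N = 3236):
  spiny-fruited bitter: 3236 × 1/4 = 809
  spiny-fruited non-bitter: 3236 × 1/4 = 809
  smooth-fruited bitter: 3236 × 1/4 = 809
  smooth-fruited non-bitter: 3236 × 1/4 = 809

809, 809, 809, 809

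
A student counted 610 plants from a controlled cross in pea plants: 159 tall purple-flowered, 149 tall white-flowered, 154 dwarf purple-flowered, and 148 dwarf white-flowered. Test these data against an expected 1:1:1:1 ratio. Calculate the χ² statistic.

Total ratio parts = 4. Expected numbers out of 610:
  tall purple-flowered: 610 × 1/4 = 152.5
  tall white-flowered: 610 × 1/4 = 152.5
  dwarf purple-flowered: 610 × 1/4 = 152.5
  dwarf white-flowered: 610 × 1/4 = 152.5
χ² = Σ (O − E)² / E
  tall purple-flowered: (159 − 152.5)² / 152.5 = 0.2770
  tall white-flowered: (149 − 152.5)² / 152.5 = 0.0803
  dwarf purple-flowered: (154 − 152.5)² / 152.5 = 0.0148
  dwarf white-flowered: (148 − 152.5)² / 152.5 = 0.1328
χ² = 0.2770 + 0.0803 + 0.0148 + 0.1328 = 0.5049 ≈ 0.505

0.505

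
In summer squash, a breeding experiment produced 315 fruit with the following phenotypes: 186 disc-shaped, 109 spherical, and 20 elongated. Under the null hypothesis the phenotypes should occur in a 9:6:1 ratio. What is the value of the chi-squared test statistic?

1.148

Under the 9:6:1 hypothesis (Σ ratio = 16, N = 315):
  disc-shaped: 315 × 9/16 = 177.1875
  spherical: 315 × 6/16 = 118.125
  elongated: 315 × 1/16 = 19.6875
χ² = Σ (O − E)² / E
  disc-shaped: (186 − 177.1875)² / 177.1875 = 0.4383
  spherical: (109 − 118.125)² / 118.125 = 0.7049
  elongated: (20 − 19.6875)² / 19.6875 = 0.0050
χ² = 0.4383 + 0.7049 + 0.0050 = 1.1482 ≈ 1.148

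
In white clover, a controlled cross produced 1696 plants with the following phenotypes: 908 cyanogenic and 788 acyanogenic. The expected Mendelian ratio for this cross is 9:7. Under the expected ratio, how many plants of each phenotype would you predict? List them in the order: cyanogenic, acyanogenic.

954, 742

Expected counts for N = 1696 under a 9:7 ratio (total parts = 16):
  cyanogenic: 1696 × 9/16 = 954
  acyanogenic: 1696 × 7/16 = 742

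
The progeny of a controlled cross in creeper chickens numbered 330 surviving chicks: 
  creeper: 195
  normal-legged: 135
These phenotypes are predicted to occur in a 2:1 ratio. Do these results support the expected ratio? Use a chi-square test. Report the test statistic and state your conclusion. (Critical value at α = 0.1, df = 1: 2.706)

The 2:1 ratio has 3 parts, so with N = 330 the expected counts are:
  creeper: 330 × 2/3 = 220
  normal-legged: 330 × 1/3 = 110
χ² = Σ (O − E)² / E
  creeper: (195 − 220)² / 220 = 2.8409
  normal-legged: (135 − 110)² / 110 = 5.6818
χ² = 2.8409 + 5.6818 = 8.5227 ≈ 8.523
Degrees of freedom = 2 − 1 = 1; critical value at α = 0.1 is 2.706.
Since 8.523 > 2.706, we reject the null hypothesis — the data do not fit the 2:1 ratio.

8.523; not consistent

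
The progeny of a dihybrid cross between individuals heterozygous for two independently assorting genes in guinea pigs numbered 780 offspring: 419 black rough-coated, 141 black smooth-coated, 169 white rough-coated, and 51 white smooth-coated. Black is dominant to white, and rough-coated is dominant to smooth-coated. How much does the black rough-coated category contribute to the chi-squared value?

A dihybrid F₂ with independent assortment and complete dominance at both loci gives a 9:3:3:1 phenotypic ratio.
Expected counts for N = 780 under a 9:3:3:1 ratio (total parts = 16):
  black rough-coated: 780 × 9/16 = 438.75
  black smooth-coated: 780 × 3/16 = 146.25
  white rough-coated: 780 × 3/16 = 146.25
  white smooth-coated: 780 × 1/16 = 48.75
Contribution of black rough-coated: (419 − 438.75)² / 438.75 = 0.8890

0.889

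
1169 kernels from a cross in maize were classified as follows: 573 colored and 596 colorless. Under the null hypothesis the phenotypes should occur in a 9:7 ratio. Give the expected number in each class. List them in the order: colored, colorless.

657.5625, 511.4375

Under the 9:7 hypothesis (Σ ratio = 16, N = 1169):
  colored: 1169 × 9/16 = 657.5625
  colorless: 1169 × 7/16 = 511.4375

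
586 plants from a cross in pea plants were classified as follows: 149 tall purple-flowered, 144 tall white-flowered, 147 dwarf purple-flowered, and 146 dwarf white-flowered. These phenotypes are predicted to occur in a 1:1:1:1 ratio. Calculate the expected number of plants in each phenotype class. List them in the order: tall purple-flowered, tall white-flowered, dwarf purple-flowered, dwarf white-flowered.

146.5, 146.5, 146.5, 146.5

Under the 1:1:1:1 hypothesis (Σ ratio = 4, N = 586):
  tall purple-flowered: 586 × 1/4 = 146.5
  tall white-flowered: 586 × 1/4 = 146.5
  dwarf purple-flowered: 586 × 1/4 = 146.5
  dwarf white-flowered: 586 × 1/4 = 146.5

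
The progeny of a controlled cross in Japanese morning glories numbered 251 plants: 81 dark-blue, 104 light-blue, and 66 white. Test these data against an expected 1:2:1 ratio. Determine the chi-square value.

Expected counts for N = 251 under a 1:2:1 ratio (total parts = 4):
  dark-blue: 251 × 1/4 = 62.75
  light-blue: 251 × 2/4 = 125.5
  white: 251 × 1/4 = 62.75
χ² = Σ (O − E)² / E
  dark-blue: (81 − 62.75)² / 62.75 = 5.3078
  light-blue: (104 − 125.5)² / 125.5 = 3.6833
  white: (66 − 62.75)² / 62.75 = 0.1683
χ² = 5.3078 + 3.6833 + 0.1683 = 9.1594 ≈ 9.159

9.159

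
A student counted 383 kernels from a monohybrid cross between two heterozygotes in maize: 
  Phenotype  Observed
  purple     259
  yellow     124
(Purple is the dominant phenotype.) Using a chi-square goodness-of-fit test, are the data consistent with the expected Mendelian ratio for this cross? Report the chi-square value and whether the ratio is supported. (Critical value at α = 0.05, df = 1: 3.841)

11.113; not consistent

For a monohybrid cross between heterozygotes with complete dominance, the expected phenotypic ratio is 3:1.
Total ratio parts = 4. Expected numbers out of 383:
  purple: 383 × 3/4 = 287.25
  yellow: 383 × 1/4 = 95.75
χ² = Σ (O − E)² / E
  purple: (259 − 287.25)² / 287.25 = 2.7783
  yellow: (124 − 95.75)² / 95.75 = 8.3349
χ² = 2.7783 + 8.3349 = 11.1132 ≈ 11.113
Degrees of freedom = 2 − 1 = 1; critical value at α = 0.05 is 3.841.
Since 11.113 > 3.841, we reject the null hypothesis — the data do not fit the 3:1 ratio.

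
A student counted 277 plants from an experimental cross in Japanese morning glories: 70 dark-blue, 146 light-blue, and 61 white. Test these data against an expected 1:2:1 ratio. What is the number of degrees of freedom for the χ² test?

A goodness-of-fit test with 3 phenotype classes has df = 3 − 1 = 2.

2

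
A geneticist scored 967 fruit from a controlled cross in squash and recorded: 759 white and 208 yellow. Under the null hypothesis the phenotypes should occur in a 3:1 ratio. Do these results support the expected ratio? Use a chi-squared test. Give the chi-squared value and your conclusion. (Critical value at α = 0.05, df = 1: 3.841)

6.282; not consistent

Under the 3:1 hypothesis (Σ ratio = 4, N = 967):
  white: 967 × 3/4 = 725.25
  yellow: 967 × 1/4 = 241.75
χ² = Σ (O − E)² / E
  white: (759 − 725.25)² / 725.25 = 1.5706
  yellow: (208 − 241.75)² / 241.75 = 4.7117
χ² = 1.5706 + 4.7117 = 6.2823 ≈ 6.282
Degrees of freedom = 2 − 1 = 1; critical value at α = 0.05 is 3.841.
Since 6.282 > 3.841, we reject the null hypothesis — the data do not fit the 3:1 ratio.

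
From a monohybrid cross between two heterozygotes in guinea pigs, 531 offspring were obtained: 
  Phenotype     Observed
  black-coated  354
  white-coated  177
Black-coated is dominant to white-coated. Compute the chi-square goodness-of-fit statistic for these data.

For a monohybrid cross between heterozygotes with complete dominance, the expected phenotypic ratio is 3:1.
The 3:1 ratio has 4 parts, so with N = 531 the expected counts are:
  black-coated: 531 × 3/4 = 398.25
  white-coated: 531 × 1/4 = 132.75
χ² = Σ (O − E)² / E
  black-coated: (354 − 398.25)² / 398.25 = 4.9167
  white-coated: (177 − 132.75)² / 132.75 = 14.7500
χ² = 4.9167 + 14.7500 = 19.6667 ≈ 19.667

19.667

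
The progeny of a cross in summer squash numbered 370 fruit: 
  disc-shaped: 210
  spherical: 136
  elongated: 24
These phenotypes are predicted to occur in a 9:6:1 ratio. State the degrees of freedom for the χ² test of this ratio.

2

A goodness-of-fit test with 3 phenotype classes has df = 3 − 1 = 2.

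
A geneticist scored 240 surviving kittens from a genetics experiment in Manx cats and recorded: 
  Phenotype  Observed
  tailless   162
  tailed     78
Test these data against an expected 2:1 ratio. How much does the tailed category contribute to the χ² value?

The 2:1 ratio has 3 parts, so with N = 240 the expected counts are:
  tailless: 240 × 2/3 = 160
  tailed: 240 × 1/3 = 80
Contribution of tailed: (78 − 80)² / 80 = 0.0500

0.050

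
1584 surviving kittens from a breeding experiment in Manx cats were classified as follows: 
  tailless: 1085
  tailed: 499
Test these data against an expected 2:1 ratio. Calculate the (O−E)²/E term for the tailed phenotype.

Expected counts for N = 1584 under a 2:1 ratio (total parts = 3):
  tailless: 1584 × 2/3 = 1056
  tailed: 1584 × 1/3 = 528
Contribution of tailed: (499 − 528)² / 528 = 1.5928

1.593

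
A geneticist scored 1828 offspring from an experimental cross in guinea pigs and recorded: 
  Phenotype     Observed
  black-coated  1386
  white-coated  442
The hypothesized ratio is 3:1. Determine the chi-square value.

Under the 3:1 hypothesis (Σ ratio = 4, N = 1828):
  black-coated: 1828 × 3/4 = 1371
  white-coated: 1828 × 1/4 = 457
χ² = Σ (O − E)² / E
  black-coated: (1386 − 1371)² / 1371 = 0.1641
  white-coated: (442 − 457)² / 457 = 0.4923
χ² = 0.1641 + 0.4923 = 0.6564 ≈ 0.656

0.656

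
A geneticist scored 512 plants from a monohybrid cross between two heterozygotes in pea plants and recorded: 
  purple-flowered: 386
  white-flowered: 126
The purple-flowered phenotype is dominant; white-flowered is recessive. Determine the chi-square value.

0.042

For a monohybrid cross between heterozygotes with complete dominance, the expected phenotypic ratio is 3:1.
The 3:1 ratio has 4 parts, so with N = 512 the expected counts are:
  purple-flowered: 512 × 3/4 = 384
  white-flowered: 512 × 1/4 = 128
χ² = Σ (O − E)² / E
  purple-flowered: (386 − 384)² / 384 = 0.0104
  white-flowered: (126 − 128)² / 128 = 0.0312
χ² = 0.0104 + 0.0312 = 0.0416 ≈ 0.042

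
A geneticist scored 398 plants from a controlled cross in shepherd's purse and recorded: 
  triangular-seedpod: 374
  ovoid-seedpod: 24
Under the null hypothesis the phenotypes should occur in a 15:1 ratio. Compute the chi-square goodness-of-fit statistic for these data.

The 15:1 ratio has 16 parts, so with N = 398 the expected counts are:
  triangular-seedpod: 398 × 15/16 = 373.125
  ovoid-seedpod: 398 × 1/16 = 24.875
χ² = Σ (O − E)² / E
  triangular-seedpod: (374 − 373.125)² / 373.125 = 0.0021
  ovoid-seedpod: (24 − 24.875)² / 24.875 = 0.0308
χ² = 0.0021 + 0.0308 = 0.0329 ≈ 0.033

0.033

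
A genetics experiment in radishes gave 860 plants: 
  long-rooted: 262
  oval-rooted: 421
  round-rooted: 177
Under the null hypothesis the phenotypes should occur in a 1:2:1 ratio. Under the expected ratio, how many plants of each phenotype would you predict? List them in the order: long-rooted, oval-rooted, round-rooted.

Under the 1:2:1 hypothesis (Σ ratio = 4, N = 860):
  long-rooted: 860 × 1/4 = 215
  oval-rooted: 860 × 2/4 = 430
  round-rooted: 860 × 1/4 = 215

215, 430, 215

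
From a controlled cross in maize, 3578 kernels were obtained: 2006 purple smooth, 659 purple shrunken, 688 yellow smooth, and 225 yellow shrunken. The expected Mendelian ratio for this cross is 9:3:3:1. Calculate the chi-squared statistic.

0.678

Under the 9:3:3:1 hypothesis (Σ ratio = 16, N = 3578):
  purple smooth: 3578 × 9/16 = 2012.625
  purple shrunken: 3578 × 3/16 = 670.875
  yellow smooth: 3578 × 3/16 = 670.875
  yellow shrunken: 3578 × 1/16 = 223.625
χ² = Σ (O − E)² / E
  purple smooth: (2006 − 2012.625)² / 2012.625 = 0.0218
  purple shrunken: (659 − 670.875)² / 670.875 = 0.2102
  yellow smooth: (688 − 670.875)² / 670.875 = 0.4371
  yellow shrunken: (225 − 223.625)² / 223.625 = 0.0085
χ² = 0.0218 + 0.2102 + 0.4371 + 0.0085 = 0.6776 ≈ 0.678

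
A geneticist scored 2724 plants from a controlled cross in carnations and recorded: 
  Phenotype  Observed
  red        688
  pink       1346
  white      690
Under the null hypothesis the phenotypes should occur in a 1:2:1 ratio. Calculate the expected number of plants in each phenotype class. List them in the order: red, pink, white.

681, 1362, 681

Total ratio parts = 4. Expected numbers out of 2724:
  red: 2724 × 1/4 = 681
  pink: 2724 × 2/4 = 1362
  white: 2724 × 1/4 = 681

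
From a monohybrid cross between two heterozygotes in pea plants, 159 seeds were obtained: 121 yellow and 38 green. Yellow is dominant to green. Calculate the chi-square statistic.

For a monohybrid cross between heterozygotes with complete dominance, the expected phenotypic ratio is 3:1.
Total ratio parts = 4. Expected numbers out of 159:
  yellow: 159 × 3/4 = 119.25
  green: 159 × 1/4 = 39.75
χ² = Σ (O − E)² / E
  yellow: (121 − 119.25)² / 119.25 = 0.0257
  green: (38 − 39.75)² / 39.75 = 0.0770
χ² = 0.0257 + 0.0770 = 0.1027 ≈ 0.103

0.103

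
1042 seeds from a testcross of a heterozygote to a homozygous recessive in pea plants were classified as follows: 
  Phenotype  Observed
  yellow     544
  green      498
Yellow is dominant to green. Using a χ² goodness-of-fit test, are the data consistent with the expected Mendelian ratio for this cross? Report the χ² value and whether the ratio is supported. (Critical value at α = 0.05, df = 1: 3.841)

A testcross of a heterozygote (Aa × aa) gives a 1:1 phenotypic ratio.
Expected counts for N = 1042 under a 1:1 ratio (total parts = 2):
  yellow: 1042 × 1/2 = 521
  green: 1042 × 1/2 = 521
χ² = Σ (O − E)² / E
  yellow: (544 − 521)² / 521 = 1.0154
  green: (498 − 521)² / 521 = 1.0154
χ² = 1.0154 + 1.0154 = 2.0308 ≈ 2.031
Degrees of freedom = 2 − 1 = 1; critical value at α = 0.05 is 3.841.
Since 2.031 < 3.841, we fail to reject the null hypothesis — the data are consistent with the 1:1 ratio.

2.031; consistent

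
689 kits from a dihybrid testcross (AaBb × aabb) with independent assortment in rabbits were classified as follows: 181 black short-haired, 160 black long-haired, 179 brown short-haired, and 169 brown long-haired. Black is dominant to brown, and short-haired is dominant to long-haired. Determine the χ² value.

A dihybrid testcross with independent assortment gives a 1:1:1:1 ratio.
Under the 1:1:1:1 hypothesis (Σ ratio = 4, N = 689):
  black short-haired: 689 × 1/4 = 172.25
  black long-haired: 689 × 1/4 = 172.25
  brown short-haired: 689 × 1/4 = 172.25
  brown long-haired: 689 × 1/4 = 172.25
χ² = Σ (O − E)² / E
  black short-haired: (181 − 172.25)² / 172.25 = 0.4445
  black long-haired: (160 − 172.25)² / 172.25 = 0.8712
  brown short-haired: (179 − 172.25)² / 172.25 = 0.2645
  brown long-haired: (169 − 172.25)² / 172.25 = 0.0613
χ² = 0.4445 + 0.8712 + 0.2645 + 0.0613 = 1.6415 ≈ 1.642

1.642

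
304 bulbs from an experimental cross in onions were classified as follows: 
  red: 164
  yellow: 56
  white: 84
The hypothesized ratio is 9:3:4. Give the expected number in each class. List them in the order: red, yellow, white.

Total ratio parts = 16. Expected numbers out of 304:
  red: 304 × 9/16 = 171
  yellow: 304 × 3/16 = 57
  white: 304 × 4/16 = 76

171, 57, 76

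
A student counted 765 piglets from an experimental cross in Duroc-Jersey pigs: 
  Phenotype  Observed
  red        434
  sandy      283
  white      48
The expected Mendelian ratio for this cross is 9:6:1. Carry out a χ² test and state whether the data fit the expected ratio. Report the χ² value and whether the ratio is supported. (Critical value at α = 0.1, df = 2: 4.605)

0.085; consistent

The 9:6:1 ratio has 16 parts, so with N = 765 the expected counts are:
  red: 765 × 9/16 = 430.3125
  sandy: 765 × 6/16 = 286.875
  white: 765 × 1/16 = 47.8125
χ² = Σ (O − E)² / E
  red: (434 − 430.3125)² / 430.3125 = 0.0316
  sandy: (283 − 286.875)² / 286.875 = 0.0523
  white: (48 − 47.8125)² / 47.8125 = 0.0007
χ² = 0.0316 + 0.0523 + 0.0007 = 0.0846 ≈ 0.085
Degrees of freedom = 3 − 1 = 2; critical value at α = 0.1 is 4.605.
Since 0.085 < 4.605, we fail to reject the null hypothesis — the data are consistent with the 9:6:1 ratio.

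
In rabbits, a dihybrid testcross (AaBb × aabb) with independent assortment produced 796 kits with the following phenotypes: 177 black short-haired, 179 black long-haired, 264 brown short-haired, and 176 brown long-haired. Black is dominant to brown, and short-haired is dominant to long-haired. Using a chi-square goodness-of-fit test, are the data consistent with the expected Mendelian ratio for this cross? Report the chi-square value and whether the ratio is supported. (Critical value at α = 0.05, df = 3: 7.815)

A dihybrid testcross with independent assortment gives a 1:1:1:1 ratio.
Expected counts for N = 796 under a 1:1:1:1 ratio (total parts = 4):
  black short-haired: 796 × 1/4 = 199
  black long-haired: 796 × 1/4 = 199
  brown short-haired: 796 × 1/4 = 199
  brown long-haired: 796 × 1/4 = 199
χ² = Σ (O − E)² / E
  black short-haired: (177 − 199)² / 199 = 2.4322
  black long-haired: (179 − 199)² / 199 = 2.0101
  brown short-haired: (264 − 199)² / 199 = 21.2312
  brown long-haired: (176 − 199)² / 199 = 2.6583
χ² = 2.4322 + 2.0101 + 21.2312 + 2.6583 = 28.3318 ≈ 28.332
Degrees of freedom = 4 − 1 = 3; critical value at α = 0.05 is 7.815.
Since 28.332 > 7.815, we reject the null hypothesis — the data do not fit the 1:1:1:1 ratio.

28.332; not consistent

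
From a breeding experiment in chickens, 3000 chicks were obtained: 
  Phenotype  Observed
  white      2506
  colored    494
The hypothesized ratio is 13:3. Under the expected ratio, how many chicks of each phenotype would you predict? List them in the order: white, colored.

Total ratio parts = 16. Expected numbers out of 3000:
  white: 3000 × 13/16 = 2437.5
  colored: 3000 × 3/16 = 562.5

2437.5, 562.5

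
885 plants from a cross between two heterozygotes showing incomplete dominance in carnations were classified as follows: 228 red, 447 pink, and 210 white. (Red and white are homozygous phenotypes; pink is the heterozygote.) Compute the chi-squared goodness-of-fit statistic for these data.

0.824

With incomplete dominance, a heterozygote × heterozygote cross gives a 1:2:1 phenotypic ratio.
Expected counts for N = 885 under a 1:2:1 ratio (total parts = 4):
  red: 885 × 1/4 = 221.25
  pink: 885 × 2/4 = 442.5
  white: 885 × 1/4 = 221.25
χ² = Σ (O − E)² / E
  red: (228 − 221.25)² / 221.25 = 0.2059
  pink: (447 − 442.5)² / 442.5 = 0.0458
  white: (210 − 221.25)² / 221.25 = 0.5720
χ² = 0.2059 + 0.0458 + 0.5720 = 0.8237 ≈ 0.824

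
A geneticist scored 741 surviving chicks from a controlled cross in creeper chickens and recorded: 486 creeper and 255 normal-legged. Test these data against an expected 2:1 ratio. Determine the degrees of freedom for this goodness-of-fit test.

A goodness-of-fit test with 2 phenotype classes has df = 2 − 1 = 1.

1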